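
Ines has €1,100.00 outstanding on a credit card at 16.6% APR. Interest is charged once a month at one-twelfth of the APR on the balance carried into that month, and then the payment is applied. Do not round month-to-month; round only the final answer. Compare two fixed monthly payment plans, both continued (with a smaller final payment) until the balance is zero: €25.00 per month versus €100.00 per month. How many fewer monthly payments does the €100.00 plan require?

56 fewer payments

Monthly rate r = 16.6%/12 = 1.38333% = 0.0138333.
At €25.00/mo: n = ⌈−ln(1 − rB₀/P)/ln(1+r)⌉ = 69 payments (last €7.27); total interest = total paid − €1,100.00 = €607.27.
At €100.00/mo: 13 payments (last €1.53); total interest €101.53.
Payments saved = 69 − 13 = 56.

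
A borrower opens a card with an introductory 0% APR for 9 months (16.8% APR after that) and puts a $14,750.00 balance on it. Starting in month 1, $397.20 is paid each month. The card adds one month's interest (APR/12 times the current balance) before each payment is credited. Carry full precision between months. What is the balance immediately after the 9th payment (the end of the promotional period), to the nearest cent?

Promo months 1–9 at r₀ = 0%/12 = 0; months 10+ at r₁ = 16.8%/12 = 0.014.
After month 9 (no interest yet): B = $14,750.00 − 9·$397.20 = $11,175.20.

$11,175.20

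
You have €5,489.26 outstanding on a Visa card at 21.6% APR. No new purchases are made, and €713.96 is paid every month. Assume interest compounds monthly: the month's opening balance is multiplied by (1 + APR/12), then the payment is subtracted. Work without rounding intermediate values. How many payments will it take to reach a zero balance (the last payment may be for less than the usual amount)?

9 months

Monthly rate r = 21.6%/12 = 1.8% = 0.018.
Recurrence: B ← B·(1+r) − €713.96.
Month 1: interest €98.81; balance after payment €4,874.11.
Month 2: interest €87.73; balance after payment €4,247.88.
Closed form: n = −ln(1 − rB₀/P)/ln(1+r) = −ln(0.86161)/ln(1.018) ≈ 8.350, so the balance reaches zero during payment 9.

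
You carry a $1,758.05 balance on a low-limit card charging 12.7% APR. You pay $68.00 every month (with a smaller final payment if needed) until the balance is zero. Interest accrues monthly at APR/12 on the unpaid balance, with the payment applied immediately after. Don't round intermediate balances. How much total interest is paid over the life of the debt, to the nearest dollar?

$307

Monthly rate r = 12.7%/12 = 1.05833% = 0.0105833.
Payoff takes n = ⌈−ln(1 − rB₀/P)/ln(1+r)⌉ = ⌈30.365⌉ = 31 payments; the last is $24.94.
Total paid = 30·$68.00 + $24.94 = $2,064.94.
Total interest = total paid − principal = $2,064.94 − $1,758.05 = $306.89.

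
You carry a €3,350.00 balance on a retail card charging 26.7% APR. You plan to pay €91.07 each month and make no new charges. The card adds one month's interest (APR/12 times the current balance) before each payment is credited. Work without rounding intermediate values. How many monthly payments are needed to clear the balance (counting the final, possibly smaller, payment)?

Monthly rate r = 26.7%/12 = 2.225% = 0.02225.
Recurrence: B ← B·(1+r) − €91.07.
Month 1: interest €74.54; balance after payment €3,333.47.
Month 2: interest €74.17; balance after payment €3,316.57.
Closed form: n = −ln(1 − rB₀/P)/ln(1+r) = −ln(0.18154)/ln(1.02225) ≈ 77.538, so the balance reaches zero during payment 78.

78 months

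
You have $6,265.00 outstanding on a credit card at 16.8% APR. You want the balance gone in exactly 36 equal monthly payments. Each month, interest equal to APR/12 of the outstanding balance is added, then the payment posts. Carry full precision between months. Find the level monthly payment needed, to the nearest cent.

$222.74

Monthly rate r = 16.8%/12 = 1.4% = 0.014.
Level-payment amortization: P = B₀·r / (1 − (1+r)^(−n)) = 6265.00·0.014 / (1 − 1.014^(−36)).
Denominator 1 − (1+r)^(−36) = 0.39377531.
P = 87.71 / 0.39377531 ≈ 222.74.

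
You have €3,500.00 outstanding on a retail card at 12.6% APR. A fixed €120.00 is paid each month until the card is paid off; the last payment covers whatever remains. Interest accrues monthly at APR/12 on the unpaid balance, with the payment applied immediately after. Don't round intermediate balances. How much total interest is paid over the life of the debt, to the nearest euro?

Monthly rate r = 12.6%/12 = 1.05% = 0.0105.
Payoff takes n = ⌈−ln(1 − rB₀/P)/ln(1+r)⌉ = ⌈35.006⌉ = 36 payments; the last is €0.69.
Total paid = 35·€120.00 + €0.69 = €4,200.69.
Total interest = total paid − principal = €4,200.69 − €3,500.00 = €700.69.

€701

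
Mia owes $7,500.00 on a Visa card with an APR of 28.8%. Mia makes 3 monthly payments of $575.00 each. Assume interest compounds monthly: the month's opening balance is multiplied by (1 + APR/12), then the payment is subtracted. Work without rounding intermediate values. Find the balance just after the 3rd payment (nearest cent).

Monthly rate r = 28.8%/12 = 2.4% = 0.024.
Each month: B ← B·(1+r) − $575.00.
Month 1: interest $180.00; balance after payment $7,105.00.
Month 2: interest $170.52; balance after payment $6,700.52.
Month 3: interest $160.81; balance after payment $6,286.33.

$6,286.33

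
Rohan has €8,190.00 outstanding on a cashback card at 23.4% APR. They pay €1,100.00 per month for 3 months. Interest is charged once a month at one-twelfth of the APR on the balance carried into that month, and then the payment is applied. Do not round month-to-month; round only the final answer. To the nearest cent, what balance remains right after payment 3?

Monthly rate r = 23.4%/12 = 1.95% = 0.0195.
Each month: B ← B·(1+r) − €1,100.00.
Month 1: interest €159.71; balance after payment €7,249.70.
Month 2: interest €141.37; balance after payment €6,291.07.
Month 3: interest €122.68; balance after payment €5,313.75.

€5,313.75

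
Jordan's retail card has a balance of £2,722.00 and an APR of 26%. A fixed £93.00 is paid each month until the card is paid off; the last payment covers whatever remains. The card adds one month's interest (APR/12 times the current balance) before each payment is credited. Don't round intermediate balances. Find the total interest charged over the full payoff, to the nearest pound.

Monthly rate r = 26%/12 = 2.16667% = 0.0216667.
Payoff takes n = ⌈−ln(1 − rB₀/P)/ln(1+r)⌉ = ⌈46.911⌉ = 47 payments; the last is £84.81.
Total paid = 46·£93.00 + £84.81 = £4,362.81.
Total interest = total paid − principal = £4,362.81 − £2,722.00 = £1,640.81.

£1,641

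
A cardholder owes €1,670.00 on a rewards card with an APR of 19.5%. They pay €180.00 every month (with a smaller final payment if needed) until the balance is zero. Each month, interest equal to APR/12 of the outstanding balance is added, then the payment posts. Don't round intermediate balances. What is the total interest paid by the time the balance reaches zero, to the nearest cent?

Monthly rate r = 19.5%/12 = 1.625% = 0.01625.
Payoff takes n = ⌈−ln(1 − rB₀/P)/ln(1+r)⌉ = ⌈10.138⌉ = 11 payments; the last is €25.01.
Total paid = 10·€180.00 + €25.01 = €1,825.01.
Total interest = total paid − principal = €1,825.01 − €1,670.00 = €155.01.

€155.01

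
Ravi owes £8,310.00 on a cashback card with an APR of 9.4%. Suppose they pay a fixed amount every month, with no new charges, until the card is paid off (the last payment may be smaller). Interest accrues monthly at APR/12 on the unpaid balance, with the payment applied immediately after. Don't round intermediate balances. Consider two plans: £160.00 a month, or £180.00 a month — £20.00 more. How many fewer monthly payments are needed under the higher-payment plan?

9 fewer payments

Monthly rate r = 9.4%/12 = 0.783333% = 0.00783333.
At £160.00/mo: n = ⌈−ln(1 − rB₀/P)/ln(1+r)⌉ = 67 payments (last £149.97); total interest = total paid − £8,310.00 = £2,399.97.
At £180.00/mo: 58 payments (last £94.55); total interest £2,044.55.
Payments saved = 67 − 58 = 9.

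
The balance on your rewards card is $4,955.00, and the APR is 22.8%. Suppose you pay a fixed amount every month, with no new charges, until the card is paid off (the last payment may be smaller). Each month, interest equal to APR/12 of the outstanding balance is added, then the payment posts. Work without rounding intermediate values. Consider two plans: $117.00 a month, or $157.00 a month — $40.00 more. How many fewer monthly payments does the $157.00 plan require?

38 fewer payments

Monthly rate r = 22.8%/12 = 1.9% = 0.019.
At $117.00/mo: n = ⌈−ln(1 − rB₀/P)/ln(1+r)⌉ = 87 payments (last $89.30); total interest = total paid − $4,955.00 = $5,196.30.
At $157.00/mo: 49 payments (last $100.20); total interest $2,681.20.
Payments saved = 87 − 49 = 38.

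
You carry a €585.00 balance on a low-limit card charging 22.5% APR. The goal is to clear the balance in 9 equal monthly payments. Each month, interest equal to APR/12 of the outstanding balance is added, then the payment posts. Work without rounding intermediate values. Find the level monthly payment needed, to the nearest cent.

€71.24

Monthly rate r = 22.5%/12 = 1.875% = 0.01875.
Level-payment amortization: P = B₀·r / (1 − (1+r)^(−n)) = 585.00·0.01875 / (1 − 1.01875^(−9)).
Denominator 1 − (1+r)^(−9) = 0.153959011.
P = 10.9688 / 0.153959011 ≈ 71.24.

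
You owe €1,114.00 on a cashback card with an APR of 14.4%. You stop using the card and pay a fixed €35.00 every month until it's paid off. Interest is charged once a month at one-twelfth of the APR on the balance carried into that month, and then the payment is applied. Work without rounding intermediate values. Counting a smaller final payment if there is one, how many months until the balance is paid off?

41 payments

Monthly rate r = 14.4%/12 = 1.2% = 0.012.
Recurrence: B ← B·(1+r) − €35.00.
Month 1: interest €13.37; balance after payment €1,092.37.
Month 2: interest €13.11; balance after payment €1,070.48.
Closed form: n = −ln(1 − rB₀/P)/ln(1+r) = −ln(0.61806)/ln(1.012) ≈ 40.338, so the balance reaches zero during payment 41.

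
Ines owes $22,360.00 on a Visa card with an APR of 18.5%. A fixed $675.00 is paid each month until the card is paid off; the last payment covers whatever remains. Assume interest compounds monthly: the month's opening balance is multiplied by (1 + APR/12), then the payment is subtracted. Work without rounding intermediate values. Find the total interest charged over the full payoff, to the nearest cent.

Monthly rate r = 18.5%/12 = 1.54167% = 0.0154167.
Payoff takes n = ⌈−ln(1 − rB₀/P)/ln(1+r)⌉ = ⌈46.719⌉ = 47 payments; the last is $486.64.
Total paid = 46·$675.00 + $486.64 = $31,536.64.
Total interest = total paid − principal = $31,536.64 − $22,360.00 = $9,176.64.

$9,176.64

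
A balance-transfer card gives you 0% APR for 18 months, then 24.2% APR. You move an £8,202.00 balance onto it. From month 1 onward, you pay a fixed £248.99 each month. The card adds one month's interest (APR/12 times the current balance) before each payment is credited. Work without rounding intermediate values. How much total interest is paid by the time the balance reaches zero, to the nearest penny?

Promo months 1–18 at r₀ = 0%/12 = 0; months 19+ at r₁ = 24.2%/12 = 0.0201667.
After month 18 (no interest yet): B = £8,202.00 − 18·£248.99 = £3,720.18.
Then at r₁ with £248.99/mo: n₂ = −ln(1 − r₁·B/P)/ln(1+r₁) ≈ 17.96 → 18 more payments.
Total paid = 35·£248.99 + £238.65 = £8,953.30; interest = £8,953.30 − £8,202.00 = £751.30.

£751.30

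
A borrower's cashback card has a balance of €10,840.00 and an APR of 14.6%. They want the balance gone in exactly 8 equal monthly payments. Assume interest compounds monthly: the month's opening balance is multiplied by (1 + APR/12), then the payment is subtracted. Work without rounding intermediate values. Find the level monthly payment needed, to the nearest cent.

€1,430.23

Monthly rate r = 14.6%/12 = 1.21667% = 0.0121667.
Level-payment amortization: P = B₀·r / (1 − (1+r)^(−n)) = 10840.00·0.0121667 / (1 − 1.01217^(−8)).
Denominator 1 − (1+r)^(−8) = 0.0922134286.
P = 131.887 / 0.0922134286 ≈ 1430.23.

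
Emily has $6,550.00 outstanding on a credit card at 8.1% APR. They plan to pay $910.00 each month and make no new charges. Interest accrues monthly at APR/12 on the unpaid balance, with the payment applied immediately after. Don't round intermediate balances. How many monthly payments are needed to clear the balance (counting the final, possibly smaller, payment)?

8 months

Monthly rate r = 8.1%/12 = 0.675% = 0.00675.
Recurrence: B ← B·(1+r) − $910.00.
Month 1: interest $44.21; balance after payment $5,684.21.
Month 2: interest $38.37; balance after payment $4,812.58.
Closed form: n = −ln(1 − rB₀/P)/ln(1+r) = −ln(0.95141)/ln(1.00675) ≈ 7.403, so the balance reaches zero during payment 8.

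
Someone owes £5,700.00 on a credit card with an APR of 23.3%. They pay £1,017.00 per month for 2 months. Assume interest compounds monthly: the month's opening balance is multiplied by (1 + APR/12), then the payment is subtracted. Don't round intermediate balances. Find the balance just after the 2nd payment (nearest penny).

Monthly rate r = 23.3%/12 = 1.94167% = 0.0194167.
Each month: B ← B·(1+r) − £1,017.00.
Month 1: interest £110.68; balance after payment £4,793.68.
Month 2: interest £93.08; balance after payment £3,869.75.

£3,869.75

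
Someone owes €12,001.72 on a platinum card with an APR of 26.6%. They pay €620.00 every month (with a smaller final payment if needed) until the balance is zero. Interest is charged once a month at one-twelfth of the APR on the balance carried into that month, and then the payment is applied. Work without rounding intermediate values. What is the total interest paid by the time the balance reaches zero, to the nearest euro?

Monthly rate r = 26.6%/12 = 2.21667% = 0.0221667.
Payoff takes n = ⌈−ln(1 − rB₀/P)/ln(1+r)⌉ = ⌈25.566⌉ = 26 payments; the last is €352.79.
Total paid = 25·€620.00 + €352.79 = €15,852.79.
Total interest = total paid − principal = €15,852.79 − €12,001.72 = €3,851.07.

€3,851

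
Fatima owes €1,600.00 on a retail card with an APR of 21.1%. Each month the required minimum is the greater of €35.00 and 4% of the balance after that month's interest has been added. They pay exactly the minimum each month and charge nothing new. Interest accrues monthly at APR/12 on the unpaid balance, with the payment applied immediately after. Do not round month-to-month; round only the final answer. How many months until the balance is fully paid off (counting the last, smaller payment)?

Monthly rate r = 21.1%/12 = 1.75833% = 0.0175833.
While 4% of the post-interest balance exceeds €35.00, each month B ← (B·(1+r))·(1 − 0.04), i.e. B shrinks by the factor (1+r)·0.96 = 0.97688.
This holds for months 1–27. Entering month 28 the balance is €850.81; 4% of the post-interest balance is now below €35.00, so the flat €35.00 minimum applies from here.
From month 28 a fixed €35.00 at rate r clears €850.81 in 32 more payments. Total: 27 + 32 = 59 months.

59 months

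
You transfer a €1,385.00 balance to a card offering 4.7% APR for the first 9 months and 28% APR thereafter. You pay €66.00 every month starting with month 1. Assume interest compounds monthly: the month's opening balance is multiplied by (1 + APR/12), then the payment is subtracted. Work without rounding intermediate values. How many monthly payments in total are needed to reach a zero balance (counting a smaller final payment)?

Promo months 1–9 at r₀ = 4.7%/12 = 0.00391667; months 10+ at r₁ = 28%/12 = 0.0233333.
After month 9: iterate B ← B·(1+r₀) − €66.00 for 9 months → €831.20.
Then at r₁ with €66.00/mo: n₂ = −ln(1 − r₁·B/P)/ln(1+r₁) ≈ 15.09 → 16 more payments.

25 payments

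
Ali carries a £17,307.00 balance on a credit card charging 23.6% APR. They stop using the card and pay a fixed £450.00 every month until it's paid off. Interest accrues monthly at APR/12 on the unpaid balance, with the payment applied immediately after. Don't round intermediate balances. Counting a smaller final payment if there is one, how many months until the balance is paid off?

Monthly rate r = 23.6%/12 = 1.96667% = 0.0196667.
Recurrence: B ← B·(1+r) − £450.00.
Month 1: interest £340.37; balance after payment £17,197.37.
Month 2: interest £338.21; balance after payment £17,085.59.
Closed form: n = −ln(1 − rB₀/P)/ln(1+r) = −ln(0.24362)/ln(1.01967) ≈ 72.508, so the balance reaches zero during payment 73.

73 payments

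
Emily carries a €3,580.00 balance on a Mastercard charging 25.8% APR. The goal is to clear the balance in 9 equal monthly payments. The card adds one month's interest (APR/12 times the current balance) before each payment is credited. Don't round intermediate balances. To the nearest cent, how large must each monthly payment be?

Monthly rate r = 25.8%/12 = 2.15% = 0.0215.
Level-payment amortization: P = B₀·r / (1 − (1+r)^(−n)) = 3580.00·0.0215 / (1 − 1.0215^(−9)).
Denominator 1 − (1+r)^(−9) = 0.174238442.
P = 76.97 / 0.174238442 ≈ 441.75.

€441.75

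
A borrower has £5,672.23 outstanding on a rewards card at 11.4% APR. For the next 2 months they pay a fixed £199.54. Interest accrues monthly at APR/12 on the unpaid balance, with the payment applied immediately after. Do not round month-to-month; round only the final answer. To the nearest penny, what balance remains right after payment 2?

£5,379.54

Monthly rate r = 11.4%/12 = 0.95% = 0.0095.
Each month: B ← B·(1+r) − £199.54.
Month 1: interest £53.89; balance after payment £5,526.58.
Month 2: interest £52.50; balance after payment £5,379.54.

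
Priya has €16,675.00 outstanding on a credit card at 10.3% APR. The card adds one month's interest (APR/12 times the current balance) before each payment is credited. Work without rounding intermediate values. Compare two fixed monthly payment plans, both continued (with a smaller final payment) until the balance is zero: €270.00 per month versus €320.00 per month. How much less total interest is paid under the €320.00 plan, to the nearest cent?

€1,660.13

Monthly rate r = 10.3%/12 = 0.858333% = 0.00858333.
At €270.00/mo: n = ⌈−ln(1 − rB₀/P)/ln(1+r)⌉ = 89 payments (last €99.02); total interest = total paid − €16,675.00 = €7,184.02.
At €320.00/mo: 70 payments (last €118.89); total interest €5,523.89.
Interest saved = €7,184.02 − €5,523.89 = €1,660.13.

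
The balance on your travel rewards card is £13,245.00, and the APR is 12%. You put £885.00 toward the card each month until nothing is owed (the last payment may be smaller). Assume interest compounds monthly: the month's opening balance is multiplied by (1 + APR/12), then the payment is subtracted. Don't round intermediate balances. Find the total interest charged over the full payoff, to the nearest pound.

£1,175

Monthly rate r = 12%/12 = 1% = 0.01.
Payoff takes n = ⌈−ln(1 − rB₀/P)/ln(1+r)⌉ = ⌈16.293⌉ = 17 payments; the last is £260.17.
Total paid = 16·£885.00 + £260.17 = £14,420.17.
Total interest = total paid − principal = £14,420.17 − £13,245.00 = £1,175.17.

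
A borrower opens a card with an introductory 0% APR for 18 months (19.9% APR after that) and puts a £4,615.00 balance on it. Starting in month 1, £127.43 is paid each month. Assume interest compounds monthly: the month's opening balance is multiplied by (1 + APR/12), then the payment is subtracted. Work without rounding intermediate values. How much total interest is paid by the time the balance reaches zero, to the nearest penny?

Promo months 1–18 at r₀ = 0%/12 = 0; months 19+ at r₁ = 19.9%/12 = 0.0165833.
After month 18 (no interest yet): B = £4,615.00 − 18·£127.43 = £2,321.26.
Then at r₁ with £127.43/mo: n₂ = −ln(1 − r₁·B/P)/ln(1+r₁) ≈ 21.87 → 22 more payments.
Total paid = 39·£127.43 + £110.59 = £5,080.36; interest = £5,080.36 − £4,615.00 = £465.36.

£465.36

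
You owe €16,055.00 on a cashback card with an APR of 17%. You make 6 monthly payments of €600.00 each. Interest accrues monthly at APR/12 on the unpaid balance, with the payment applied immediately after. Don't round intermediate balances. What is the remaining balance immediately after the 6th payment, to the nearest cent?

Monthly rate r = 17%/12 = 1.41667% = 0.0141667.
Each month: B ← B·(1+r) − €600.00.
Month 1: interest €227.45; balance after payment €15,682.45.
Month 2: interest €222.17; balance after payment €15,304.61.
Month 3: interest €216.82; balance after payment €14,921.43.
Month 4: interest €211.39; balance after payment €14,532.82.
Month 5: interest €205.88; balance after payment €14,138.70.
Month 6: interest €200.30; balance after payment €13,739.00.

€13,739.00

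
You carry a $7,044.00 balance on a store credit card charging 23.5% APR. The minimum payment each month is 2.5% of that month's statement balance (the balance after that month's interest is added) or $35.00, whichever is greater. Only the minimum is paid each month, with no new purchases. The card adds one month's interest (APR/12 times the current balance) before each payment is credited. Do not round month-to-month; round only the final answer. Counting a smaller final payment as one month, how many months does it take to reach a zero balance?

352 months

Monthly rate r = 23.5%/12 = 1.95833% = 0.0195833.
While 2.5% of the post-interest balance exceeds $35.00, each month B ← (B·(1+r))·(1 − 0.025), i.e. B shrinks by the factor (1+r)·0.975 = 0.99409.
This holds for months 1–277. Entering month 278 the balance is $1,365.19; 2.5% of the post-interest balance is now below $35.00, so the flat $35.00 minimum applies from here.
From month 278 a fixed $35.00 at rate r clears $1,365.19 in 75 more payments. Total: 277 + 75 = 352 months.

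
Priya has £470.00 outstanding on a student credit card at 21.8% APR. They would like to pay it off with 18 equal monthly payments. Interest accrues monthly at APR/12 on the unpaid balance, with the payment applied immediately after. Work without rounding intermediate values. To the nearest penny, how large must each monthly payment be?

£30.85

Monthly rate r = 21.8%/12 = 1.81667% = 0.0181667.
Level-payment amortization: P = B₀·r / (1 − (1+r)^(−n)) = 470.00·0.0181667 / (1 − 1.01817^(−18)).
Denominator 1 − (1+r)^(−18) = 0.276796941.
P = 8.53833 / 0.276796941 ≈ 30.85.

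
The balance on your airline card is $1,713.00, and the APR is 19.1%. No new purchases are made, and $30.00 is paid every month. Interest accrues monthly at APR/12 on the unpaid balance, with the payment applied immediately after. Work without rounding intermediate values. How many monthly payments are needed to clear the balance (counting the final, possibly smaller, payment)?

152 payments

Monthly rate r = 19.1%/12 = 1.59167% = 0.0159167.
Recurrence: B ← B·(1+r) − $30.00.
Month 1: interest $27.27; balance after payment $1,710.27.
Month 2: interest $27.22; balance after payment $1,707.49.
Closed form: n = −ln(1 − rB₀/P)/ln(1+r) = −ln(0.091158)/ln(1.01592) ≈ 151.676, so the balance reaches zero during payment 152.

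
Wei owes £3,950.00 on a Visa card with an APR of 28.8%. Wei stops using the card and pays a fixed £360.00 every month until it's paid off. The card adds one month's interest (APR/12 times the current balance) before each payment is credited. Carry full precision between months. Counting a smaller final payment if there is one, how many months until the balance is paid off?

13 months

Monthly rate r = 28.8%/12 = 2.4% = 0.024.
Recurrence: B ← B·(1+r) − £360.00.
Month 1: interest £94.80; balance after payment £3,684.80.
Month 2: interest £88.44; balance after payment £3,413.24.
Closed form: n = −ln(1 − rB₀/P)/ln(1+r) = −ln(0.73667)/ln(1.024) ≈ 12.886, so the balance reaches zero during payment 13.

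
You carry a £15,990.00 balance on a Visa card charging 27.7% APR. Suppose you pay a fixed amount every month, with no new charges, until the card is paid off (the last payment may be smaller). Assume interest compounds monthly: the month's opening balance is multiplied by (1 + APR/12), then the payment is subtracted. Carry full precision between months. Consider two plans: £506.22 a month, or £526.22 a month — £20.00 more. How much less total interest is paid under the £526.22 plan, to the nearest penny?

Monthly rate r = 27.7%/12 = 2.30833% = 0.0230833.
At £506.22/mo: n = ⌈−ln(1 − rB₀/P)/ln(1+r)⌉ = 58 payments (last £119.48); total interest = total paid − £15,990.00 = £12,984.02.
At £526.22/mo: 53 payments (last £508.33); total interest £11,881.77.
Interest saved = £12,984.02 − £11,881.77 = £1,102.25.

£1,102.25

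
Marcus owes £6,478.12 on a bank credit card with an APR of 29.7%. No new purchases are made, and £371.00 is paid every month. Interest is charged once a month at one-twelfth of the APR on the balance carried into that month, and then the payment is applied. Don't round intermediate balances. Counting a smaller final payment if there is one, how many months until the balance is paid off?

24 months

Monthly rate r = 29.7%/12 = 2.475% = 0.02475.
Recurrence: B ← B·(1+r) − £371.00.
Month 1: interest £160.33; balance after payment £6,267.45.
Month 2: interest £155.12; balance after payment £6,051.57.
Closed form: n = −ln(1 − rB₀/P)/ln(1+r) = −ln(0.56783)/ln(1.02475) ≈ 23.147, so the balance reaches zero during payment 24.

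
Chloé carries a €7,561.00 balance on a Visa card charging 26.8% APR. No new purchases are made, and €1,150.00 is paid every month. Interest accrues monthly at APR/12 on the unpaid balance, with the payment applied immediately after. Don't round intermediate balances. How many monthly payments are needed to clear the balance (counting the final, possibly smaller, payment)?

8 payments

Monthly rate r = 26.8%/12 = 2.23333% = 0.0223333.
Recurrence: B ← B·(1+r) − €1,150.00.
Month 1: interest €168.86; balance after payment €6,579.86.
Month 2: interest €146.95; balance after payment €5,576.81.
Closed form: n = −ln(1 − rB₀/P)/ln(1+r) = −ln(0.85316)/ln(1.02233) ≈ 7.190, so the balance reaches zero during payment 8.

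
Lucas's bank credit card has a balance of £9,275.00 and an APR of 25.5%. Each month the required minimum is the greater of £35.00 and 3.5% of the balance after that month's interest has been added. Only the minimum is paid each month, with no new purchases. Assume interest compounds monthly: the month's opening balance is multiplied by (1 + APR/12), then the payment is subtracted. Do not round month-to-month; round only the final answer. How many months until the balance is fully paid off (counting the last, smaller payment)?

197 months

Monthly rate r = 25.5%/12 = 2.125% = 0.02125.
While 3.5% of the post-interest balance exceeds £35.00, each month B ← (B·(1+r))·(1 − 0.035), i.e. B shrinks by the factor (1+r)·0.965 = 0.98551.
This holds for months 1–154. Entering month 155 the balance is £979.17; 3.5% of the post-interest balance is now below £35.00, so the flat £35.00 minimum applies from here.
From month 155 a fixed £35.00 at rate r clears £979.17 in 43 more payments. Total: 154 + 43 = 197 months.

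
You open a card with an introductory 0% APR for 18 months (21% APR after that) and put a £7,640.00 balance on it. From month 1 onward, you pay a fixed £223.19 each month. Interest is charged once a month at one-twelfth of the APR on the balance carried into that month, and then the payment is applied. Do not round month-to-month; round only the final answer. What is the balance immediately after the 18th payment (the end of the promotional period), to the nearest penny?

£3,622.58

Promo months 1–18 at r₀ = 0%/12 = 0; months 19+ at r₁ = 21%/12 = 0.0175.
After month 18 (no interest yet): B = £7,640.00 − 18·£223.19 = £3,622.58.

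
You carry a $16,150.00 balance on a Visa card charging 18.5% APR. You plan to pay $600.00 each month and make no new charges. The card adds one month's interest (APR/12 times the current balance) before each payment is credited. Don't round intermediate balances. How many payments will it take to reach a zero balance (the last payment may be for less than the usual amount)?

Monthly rate r = 18.5%/12 = 1.54167% = 0.0154167.
Recurrence: B ← B·(1+r) − $600.00.
Month 1: interest $248.98; balance after payment $15,798.98.
Month 2: interest $243.57; balance after payment $15,442.55.
Closed form: n = −ln(1 − rB₀/P)/ln(1+r) = −ln(0.58503)/ln(1.01542) ≈ 35.040, so the balance reaches zero during payment 36.

36 months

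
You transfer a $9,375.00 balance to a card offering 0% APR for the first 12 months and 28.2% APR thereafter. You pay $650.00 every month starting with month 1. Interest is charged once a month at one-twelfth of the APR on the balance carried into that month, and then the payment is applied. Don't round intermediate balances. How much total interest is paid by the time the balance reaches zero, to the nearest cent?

Promo months 1–12 at r₀ = 0%/12 = 0; months 13+ at r₁ = 28.2%/12 = 0.0235.
After month 12 (no interest yet): B = $9,375.00 − 12·$650.00 = $1,575.00.
Then at r₁ with $650.00/mo: n₂ = −ln(1 − r₁·B/P)/ln(1+r₁) ≈ 2.52 → 3 more payments.
Total paid = 14·$650.00 + $342.48 = $9,442.48; interest = $9,442.48 − $9,375.00 = $67.48.

$67.48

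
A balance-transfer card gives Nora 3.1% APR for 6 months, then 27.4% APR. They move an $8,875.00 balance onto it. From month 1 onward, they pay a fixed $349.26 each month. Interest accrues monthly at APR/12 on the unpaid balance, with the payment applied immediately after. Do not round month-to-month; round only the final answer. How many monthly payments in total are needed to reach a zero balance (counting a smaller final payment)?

Promo months 1–6 at r₀ = 3.1%/12 = 0.00258333; months 7+ at r₁ = 27.4%/12 = 0.0228333.
After month 6: iterate B ← B·(1+r₀) − $349.26 for 6 months → $6,904.31.
Then at r₁ with $349.26/mo: n₂ = −ln(1 − r₁·B/P)/ln(1+r₁) ≈ 26.59 → 27 more payments.

33 months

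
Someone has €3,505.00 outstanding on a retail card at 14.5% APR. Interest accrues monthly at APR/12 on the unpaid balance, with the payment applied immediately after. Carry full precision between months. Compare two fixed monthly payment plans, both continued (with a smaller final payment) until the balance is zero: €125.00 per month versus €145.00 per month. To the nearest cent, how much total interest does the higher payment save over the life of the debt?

Monthly rate r = 14.5%/12 = 1.20833% = 0.0120833.
At €125.00/mo: n = ⌈−ln(1 − rB₀/P)/ln(1+r)⌉ = 35 payments (last €55.90); total interest = total paid − €3,505.00 = €800.90.
At €145.00/mo: 29 payments (last €110.30); total interest €665.30.
Interest saved = €800.90 − €665.30 = €135.60.

€135.60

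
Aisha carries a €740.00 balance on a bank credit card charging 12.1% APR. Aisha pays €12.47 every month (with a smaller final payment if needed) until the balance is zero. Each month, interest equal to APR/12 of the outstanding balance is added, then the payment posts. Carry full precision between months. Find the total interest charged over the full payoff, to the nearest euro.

Monthly rate r = 12.1%/12 = 1.00833% = 0.0100833.
Payoff takes n = ⌈−ln(1 − rB₀/P)/ln(1+r)⌉ = ⌈90.924⌉ = 91 payments; the last is €11.52.
Total paid = 90·€12.47 + €11.52 = €1,133.82.
Total interest = total paid − principal = €1,133.82 − €740.00 = €393.82.

€394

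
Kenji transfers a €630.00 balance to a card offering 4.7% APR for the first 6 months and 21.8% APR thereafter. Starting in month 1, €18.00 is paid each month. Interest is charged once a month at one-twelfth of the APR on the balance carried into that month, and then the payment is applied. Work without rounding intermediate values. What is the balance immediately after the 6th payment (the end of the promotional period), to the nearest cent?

€535.89

Promo months 1–6 at r₀ = 4.7%/12 = 0.00391667; months 7+ at r₁ = 21.8%/12 = 0.0181667.
After month 6: iterate B ← B·(1+r₀) − €18.00 for 6 months → €535.89.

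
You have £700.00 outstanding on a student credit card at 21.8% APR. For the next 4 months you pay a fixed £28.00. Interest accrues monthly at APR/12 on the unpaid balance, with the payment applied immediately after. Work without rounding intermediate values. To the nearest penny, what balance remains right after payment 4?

£637.18

Monthly rate r = 21.8%/12 = 1.81667% = 0.0181667.
Each month: B ← B·(1+r) − £28.00.
Month 1: interest £12.72; balance after payment £684.72.
Month 2: interest £12.44; balance after payment £669.16.
Month 3: interest £12.16; balance after payment £653.31.
Month 4: interest £11.87; balance after payment £637.18.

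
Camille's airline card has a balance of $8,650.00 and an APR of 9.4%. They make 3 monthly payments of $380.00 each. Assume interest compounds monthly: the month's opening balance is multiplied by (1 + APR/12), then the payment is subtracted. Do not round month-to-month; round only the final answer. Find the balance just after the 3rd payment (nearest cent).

Monthly rate r = 9.4%/12 = 0.783333% = 0.00783333.
Each month: B ← B·(1+r) − $380.00.
Month 1: interest $67.76; balance after payment $8,337.76.
Month 2: interest $65.31; balance after payment $8,023.07.
Month 3: interest $62.85; balance after payment $7,705.92.

$7,705.92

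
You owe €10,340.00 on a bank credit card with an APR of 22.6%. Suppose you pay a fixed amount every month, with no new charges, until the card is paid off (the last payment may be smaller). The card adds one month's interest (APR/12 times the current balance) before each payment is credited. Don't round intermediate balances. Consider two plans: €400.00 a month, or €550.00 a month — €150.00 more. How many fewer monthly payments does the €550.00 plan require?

Monthly rate r = 22.6%/12 = 1.88333% = 0.0188333.
At €400.00/mo: n = ⌈−ln(1 − rB₀/P)/ln(1+r)⌉ = 36 payments (last €303.70); total interest = total paid − €10,340.00 = €3,963.70.
At €550.00/mo: 24 payments (last €234.74); total interest €2,544.74.
Payments saved = 36 − 24 = 12.

12 fewer payments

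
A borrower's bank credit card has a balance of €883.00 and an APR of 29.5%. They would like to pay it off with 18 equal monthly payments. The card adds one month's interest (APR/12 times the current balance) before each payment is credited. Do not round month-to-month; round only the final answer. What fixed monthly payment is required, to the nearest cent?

Monthly rate r = 29.5%/12 = 2.45833% = 0.0245833.
Level-payment amortization: P = B₀·r / (1 − (1+r)^(−n)) = 883.00·0.0245833 / (1 − 1.02458^(−18)).
Denominator 1 − (1+r)^(−18) = 0.354124466.
P = 21.7071 / 0.354124466 ≈ 61.30.

€61.30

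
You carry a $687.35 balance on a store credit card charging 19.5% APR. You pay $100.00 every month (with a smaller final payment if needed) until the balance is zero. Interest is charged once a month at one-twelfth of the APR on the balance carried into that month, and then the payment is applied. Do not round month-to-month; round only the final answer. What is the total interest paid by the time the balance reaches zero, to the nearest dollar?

Monthly rate r = 19.5%/12 = 1.625% = 0.01625.
Payoff takes n = ⌈−ln(1 − rB₀/P)/ln(1+r)⌉ = ⌈7.348⌉ = 8 payments; the last is $34.95.
Total paid = 7·$100.00 + $34.95 = $734.95.
Total interest = total paid − principal = $734.95 − $687.35 = $47.60.

$48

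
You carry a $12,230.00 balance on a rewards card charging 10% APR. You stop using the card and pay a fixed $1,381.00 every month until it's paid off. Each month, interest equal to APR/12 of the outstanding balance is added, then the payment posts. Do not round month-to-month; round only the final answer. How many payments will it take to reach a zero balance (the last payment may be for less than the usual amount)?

Monthly rate r = 10%/12 = 0.833333% = 0.00833333.
Recurrence: B ← B·(1+r) − $1,381.00.
Month 1: interest $101.92; balance after payment $10,950.92.
Month 2: interest $91.26; balance after payment $9,661.17.
Closed form: n = −ln(1 − rB₀/P)/ln(1+r) = −ln(0.9262)/ln(1.00833) ≈ 9.238, so the balance reaches zero during payment 10.

10 payments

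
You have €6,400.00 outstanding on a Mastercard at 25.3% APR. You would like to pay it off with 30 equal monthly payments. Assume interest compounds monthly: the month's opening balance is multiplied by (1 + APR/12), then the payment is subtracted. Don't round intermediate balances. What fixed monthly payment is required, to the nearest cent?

€290.03

Monthly rate r = 25.3%/12 = 2.10833% = 0.0210833.
Level-payment amortization: P = B₀·r / (1 − (1+r)^(−n)) = 6400.00·0.0210833 / (1 − 1.02108^(−30)).
Denominator 1 − (1+r)^(−30) = 0.465233275.
P = 134.933 / 0.465233275 ≈ 290.03.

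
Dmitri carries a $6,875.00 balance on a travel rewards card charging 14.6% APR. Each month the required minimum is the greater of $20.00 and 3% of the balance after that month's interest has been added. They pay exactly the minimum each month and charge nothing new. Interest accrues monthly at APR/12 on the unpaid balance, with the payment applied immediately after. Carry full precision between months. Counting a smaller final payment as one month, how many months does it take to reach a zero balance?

171 months

Monthly rate r = 14.6%/12 = 1.21667% = 0.0121667.
While 3% of the post-interest balance exceeds $20.00, each month B ← (B·(1+r))·(1 − 0.03), i.e. B shrinks by the factor (1+r)·0.97 = 0.9818.
This holds for months 1–128. Entering month 129 the balance is $655.11; 3% of the post-interest balance is now below $20.00, so the flat $20.00 minimum applies from here.
From month 129 a fixed $20.00 at rate r clears $655.11 in 43 more payments. Total: 128 + 43 = 171 months.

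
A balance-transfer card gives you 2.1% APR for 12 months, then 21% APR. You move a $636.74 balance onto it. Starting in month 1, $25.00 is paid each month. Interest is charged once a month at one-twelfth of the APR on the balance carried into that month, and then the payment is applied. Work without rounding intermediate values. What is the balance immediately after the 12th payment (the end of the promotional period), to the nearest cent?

Promo months 1–12 at r₀ = 2.1%/12 = 0.00175; months 13+ at r₁ = 21%/12 = 0.0175.
After month 12: iterate B ← B·(1+r₀) − $25.00 for 12 months → $347.34.

$347.34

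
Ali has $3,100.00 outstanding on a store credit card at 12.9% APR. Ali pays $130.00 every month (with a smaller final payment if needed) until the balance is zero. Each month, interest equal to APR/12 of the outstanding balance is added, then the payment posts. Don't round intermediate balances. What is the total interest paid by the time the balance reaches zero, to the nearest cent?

Monthly rate r = 12.9%/12 = 1.075% = 0.01075.
Payoff takes n = ⌈−ln(1 − rB₀/P)/ln(1+r)⌉ = ⌈27.699⌉ = 28 payments; the last is $91.07.
Total paid = 27·$130.00 + $91.07 = $3,601.07.
Total interest = total paid − principal = $3,601.07 − $3,100.00 = $501.07.

$501.07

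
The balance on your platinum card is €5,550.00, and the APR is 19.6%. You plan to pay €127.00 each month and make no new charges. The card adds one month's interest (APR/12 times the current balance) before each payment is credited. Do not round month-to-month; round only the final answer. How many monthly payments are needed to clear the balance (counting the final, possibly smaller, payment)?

78 payments

Monthly rate r = 19.6%/12 = 1.63333% = 0.0163333.
Recurrence: B ← B·(1+r) − €127.00.
Month 1: interest €90.65; balance after payment €5,513.65.
Month 2: interest €90.06; balance after payment €5,476.71.
Closed form: n = −ln(1 − rB₀/P)/ln(1+r) = −ln(0.28622)/ln(1.01633) ≈ 77.215, so the balance reaches zero during payment 78.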